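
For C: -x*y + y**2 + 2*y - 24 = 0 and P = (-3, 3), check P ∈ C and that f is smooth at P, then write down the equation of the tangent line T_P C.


Tangent line at P: -3*x + 11*y - 42 = 0.

Step 1: f(-3, 3) = 0, so P lies on C.
Step 2: partial derivatives
  f_x(x, y) = -y, f_y(x, y) = -x + 2*y + 2.
  f_x(P) = -3, f_y(P) = 11 (gradient nonzero, so P is smooth).
Step 3: tangent line at P: -3·(x − -3) + 11·(y − 3) = 0.
Expanding: -3*x + 11*y - 42 = 0.


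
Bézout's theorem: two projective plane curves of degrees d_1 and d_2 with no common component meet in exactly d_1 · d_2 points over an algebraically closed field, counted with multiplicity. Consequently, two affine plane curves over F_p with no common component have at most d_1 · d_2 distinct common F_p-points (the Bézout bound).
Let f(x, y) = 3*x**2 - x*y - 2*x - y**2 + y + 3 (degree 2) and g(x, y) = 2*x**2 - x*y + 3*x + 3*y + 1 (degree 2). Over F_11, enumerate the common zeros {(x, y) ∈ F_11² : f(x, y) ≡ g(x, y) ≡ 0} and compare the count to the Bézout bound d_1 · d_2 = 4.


Common zeros: ∅; count = 0; Bézout bound = 4.

deg(f) = 2, deg(g) = 2, so Bézout bound = 4.
Scan x ∈ F_11. For each x, list the y ∈ F_11 with f(x, y) ≡ 0 and those with g(x, y) ≡ 0 (mod 11); the common zeros in that column are the intersection.
  x = 0: f ≡ 0 at y ∈ ∅; g ≡ 0 at y ∈ {7}; common: ∅.
  x = 1: f ≡ 0 at y ∈ {2, 9}; g ≡ 0 at y ∈ {8}; common: ∅.
  x = 2: f ≡ 0 at y ∈ {0, 10}; g ≡ 0 at y ∈ {7}; common: ∅.
  x = 3: f ≡ 0 at y ∈ {4, 5}; g ≡ 0 at y ∈ ∅; common: ∅.
  x = 4: f ≡ 0 at y ∈ {2, 6}; g ≡ 0 at y ∈ {1}; common: ∅.
  x = 5: f ≡ 0 at y ∈ ∅; g ≡ 0 at y ∈ {0}; common: ∅.
  x = 6: f ≡ 0 at y ∈ {0, 6}; g ≡ 0 at y ∈ {1}; common: ∅.
  x = 7: f ≡ 0 at y ∈ ∅; g ≡ 0 at y ∈ {8}; common: ∅.
  x = 8: f ≡ 0 at y ∈ ∅; g ≡ 0 at y ∈ {2}; common: ∅.
  x = 9: f ≡ 0 at y ∈ ∅; g ≡ 0 at y ∈ {6}; common: ∅.
  x = 10: f ≡ 0 at y ∈ {4, 9}; g ≡ 0 at y ∈ {0}; common: ∅.
Collecting: common zeros = ∅, so the count is 0.
Comparison with the Bézout bound: 0 ≤ 4 = deg(f)·deg(g), as expected for curves with no common component (the affine F_11-count falls short of the bound because intersections may lie at infinity, over extension fields, or carry multiplicity).


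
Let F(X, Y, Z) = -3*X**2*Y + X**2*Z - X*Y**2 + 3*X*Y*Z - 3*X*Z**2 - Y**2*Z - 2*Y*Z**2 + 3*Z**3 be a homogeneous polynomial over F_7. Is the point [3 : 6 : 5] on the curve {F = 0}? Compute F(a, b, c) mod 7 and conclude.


F(3,6,5) ≡ 2 (mod 7); P is NOT on the curve.

Evaluate F(3, 6, 5) term-by-term (mod 7).
  -3*X**2*Y ↦ -3·9·6·1 = -162
  X**2*Z ↦ 1·9·1·5 = 45
  -X*Y**2 ↦ -1·3·36·1 = -108
  3*X*Y*Z ↦ 3·3·6·5 = 270
  -3*X*Z**2 ↦ -3·3·1·25 = -225
  -Y**2*Z ↦ -1·1·36·5 = -180
  -2*Y*Z**2 ↦ -2·1·6·25 = -300
  3*Z**3 ↦ 3·1·1·125 = 375
Sum: F(3, 6, 5) = (-162) + (45) + (-108) + (270) + (-225) + (-180) + (-300) + (375) = -285.
Reducing mod 7: -285 ≡ 2 (mod 7).
Since F(a, b, c) ≡ 2 ≠ 0 (mod 7), P does NOT lie on the curve.


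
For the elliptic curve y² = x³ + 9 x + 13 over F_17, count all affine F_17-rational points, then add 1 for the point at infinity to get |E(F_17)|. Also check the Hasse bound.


Affine points = {(0, 8), (0, 9), (3, 4), (3, 13), (5, 8), (5, 9), (8, 6), (8, 11), (10, 7), (10, 10), (11, 7), (11, 10), (12, 8), (12, 9), (13, 7), (13, 10), (15, 2), (15, 15)}; affine count = 18; |E(F_17)| = 19.

Discriminant check: Δ ∝ 4a³ + 27b² = 4·9³ + 27·13² = 4·729 + 27·169 ≡ 16 (mod 17). Nonzero ⇒ E is nonsingular.
For each x ∈ F_17, compute rhs = x³ + 9·x + 13 mod 17, then count y ∈ F_17 with y² ≡ rhs.
  x = 0: rhs = 13, matching y values: 8, 9 (2 points).
  x = 1: rhs = 6, matching y values: none (0 points).
  x = 2: rhs = 5, matching y values: none (0 points).
  x = 3: rhs = 16, matching y values: 4, 13 (2 points).
  x = 4: rhs = 11, matching y values: none (0 points).
  x = 5: rhs = 13, matching y values: 8, 9 (2 points).
  x = 6: rhs = 11, matching y values: none (0 points).
  x = 7: rhs = 11, matching y values: none (0 points).
  x = 8: rhs = 2, matching y values: 6, 11 (2 points).
  x = 9: rhs = 7, matching y values: none (0 points).
  x = 10: rhs = 15, matching y values: 7, 10 (2 points).
  x = 11: rhs = 15, matching y values: 7, 10 (2 points).
  x = 12: rhs = 13, matching y values: 8, 9 (2 points).
  x = 13: rhs = 15, matching y values: 7, 10 (2 points).
  x = 14: rhs = 10, matching y values: none (0 points).
  x = 15: rhs = 4, matching y values: 2, 15 (2 points).
  x = 16: rhs = 3, matching y values: none (0 points).
Total affine count: 18.
Full point count |E(F_17)| = 18 + 1 = 19.
Hasse bound: |19 − (17+1)| = |1| = 1 ≤ 2√17 ≈ 8.2462 ✓.


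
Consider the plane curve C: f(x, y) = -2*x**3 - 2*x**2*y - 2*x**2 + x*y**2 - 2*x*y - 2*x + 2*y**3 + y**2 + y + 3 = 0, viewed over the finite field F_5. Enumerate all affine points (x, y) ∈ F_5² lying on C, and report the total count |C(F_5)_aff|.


Affine F_5-points: {(0, 2), (1, 2), (1, 3), (1, 4), (2, 0), (3, 0), (3, 4), (4, 0)}; count = 8.

For each of the 25 pairs (x, y) ∈ F_5², evaluate f(x, y) mod 5. Record the zeros.
  x = 0: [0↦3, 1↦2, 2↦0, 3↦4, 4↦1]  zeros at y ∈ {2}
  x = 1: [0↦2, 1↦3, 2↦0, 3↦0, 4↦0]  zeros at y ∈ {2, 3, 4}
  x = 2: [0↦0, 1↦4, 2↦1, 3↦3, 4↦2]  zeros at y ∈ {0}
  x = 3: [0↦0, 1↦3, 2↦1, 3↦1, 4↦0]  zeros at y ∈ {0, 4}
  x = 4: [0↦0, 1↦3, 2↦3, 3↦2, 4↦2]  zeros at y ∈ {0}
Collecting zeros: affine points = {(0, 2), (1, 2), (1, 3), (1, 4), (2, 0), (3, 0), (3, 4), (4, 0)}.
Total count |C(F_5)_aff| = 8.


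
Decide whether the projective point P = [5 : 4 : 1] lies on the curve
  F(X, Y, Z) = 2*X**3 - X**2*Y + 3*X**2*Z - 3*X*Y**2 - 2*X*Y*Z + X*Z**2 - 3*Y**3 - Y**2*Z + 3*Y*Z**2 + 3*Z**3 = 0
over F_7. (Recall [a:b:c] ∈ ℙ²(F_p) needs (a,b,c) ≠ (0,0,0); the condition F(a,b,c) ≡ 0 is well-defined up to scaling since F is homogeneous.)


F(5,4,1) ≡ 2 (mod 7); P is NOT on the curve.

Evaluate F(5, 4, 1) term-by-term (mod 7).
  2*X**3 ↦ 2·125·1·1 = 250
  -X**2*Y ↦ -1·25·4·1 = -100
  3*X**2*Z ↦ 3·25·1·1 = 75
  -3*X*Y**2 ↦ -3·5·16·1 = -240
  -2*X*Y*Z ↦ -2·5·4·1 = -40
  X*Z**2 ↦ 1·5·1·1 = 5
  -3*Y**3 ↦ -3·1·64·1 = -192
  -Y**2*Z ↦ -1·1·16·1 = -16
  3*Y*Z**2 ↦ 3·1·4·1 = 12
  3*Z**3 ↦ 3·1·1·1 = 3
Sum: F(5, 4, 1) = (250) + (-100) + (75) + (-240) + (-40) + (5) + (-192) + (-16) + (12) + (3) = -243.
Reducing mod 7: -243 ≡ 2 (mod 7).
Since F(a, b, c) ≡ 2 ≠ 0 (mod 7), P does NOT lie on the curve.


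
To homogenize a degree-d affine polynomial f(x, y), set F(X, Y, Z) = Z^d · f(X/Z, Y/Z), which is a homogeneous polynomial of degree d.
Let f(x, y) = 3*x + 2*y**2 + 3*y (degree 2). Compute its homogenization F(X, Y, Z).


F(X, Y, Z) = 3*X*Z + 2*Y**2 + 3*Y*Z

deg(f) = 2.
Substitute x = X/Z, y = Y/Z into f, then multiply by Z^2.
  monomial 3·x^1·y^0 ↦ 3·X^1·Y^0·Z^1.
  monomial 2·x^0·y^2 ↦ 2·X^0·Y^2·Z^0.
  monomial 3·x^0·y^1 ↦ 3·X^0·Y^1·Z^1.
Collecting: F(X, Y, Z) = 3*X*Z + 2*Y**2 + 3*Y*Z.


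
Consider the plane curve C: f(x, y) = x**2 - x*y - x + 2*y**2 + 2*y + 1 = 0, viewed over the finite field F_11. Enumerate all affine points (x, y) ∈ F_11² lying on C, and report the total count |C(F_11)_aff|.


Affine F_11-points: {(1, 2), (1, 3), (2, 2), (2, 9), (3, 3), (7, 4), (8, 5), (8, 9), (9, 4), (9, 5)}; count = 10.

For each of the 121 pairs (x, y) ∈ F_11², evaluate f(x, y) mod 11. Record the zeros.
  x = 0: [0↦1, 1↦5, 2↦2, 3↦3, 4↦8, 5↦6, 6↦8, 7↦3, 8↦2, 9↦5, 10↦1]  zeros at y ∈ ∅
  x = 1: [0↦1, 1↦4, 2↦0, 3↦0, 4↦4, 5↦1, 6↦2, 7↦7, 8↦5, 9↦7, 10↦2]  zeros at y ∈ {2, 3}
  x = 2: [0↦3, 1↦5, 2↦0, 3↦10, 4↦2, 5↦9, 6↦9, 7↦2, 8↦10, 9↦0, 10↦5]  zeros at y ∈ {2, 9}
  x = 3: [0↦7, 1↦8, 2↦2, 3↦0, 4↦2, 5↦8, 6↦7, 7↦10, 8↦6, 9↦6, 10↦10]  zeros at y ∈ {3}
  x = 4: [0↦2, 1↦2, 2↦6, 3↦3, 4↦4, 5↦9, 6↦7, 7↦9, 8↦4, 9↦3, 10↦6]  zeros at y ∈ ∅
  x = 5: [0↦10, 1↦9, 2↦1, 3↦8, 4↦8, 5↦1, 6↦9, 7↦10, 8↦4, 9↦2, 10↦4]  zeros at y ∈ ∅
  x = 6: [0↦9, 1↦7, 2↦9, 3↦4, 4↦3, 5↦6, 6↦2, 7↦2, 8↦6, 9↦3, 10↦4]  zeros at y ∈ ∅
  x = 7: [0↦10, 1↦7, 2↦8, 3↦2, 4↦0, 5↦2, 6↦8, 7↦7, 8↦10, 9↦6, 10↦6]  zeros at y ∈ {4}
  x = 8: [0↦2, 1↦9, 2↦9, 3↦2, 4↦10, 5↦0, 6↦5, 7↦3, 8↦5, 9↦0, 10↦10]  zeros at y ∈ {5, 9}
  x = 9: [0↦7, 1↦2, 2↦1, 3↦4, 4↦0, 5↦0, 6↦4, 7↦1, 8↦2, 9↦7, 10↦5]  zeros at y ∈ {4, 5}
  x = 10: [0↦3, 1↦8, 2↦6, 3↦8, 4↦3, 5↦2, 6↦5, 7↦1, 8↦1, 9↦5, 10↦2]  zeros at y ∈ ∅
Collecting zeros: affine points = {(1, 2), (1, 3), (2, 2), (2, 9), (3, 3), (7, 4), (8, 5), (8, 9), (9, 4), (9, 5)}.
Total count |C(F_11)_aff| = 10.


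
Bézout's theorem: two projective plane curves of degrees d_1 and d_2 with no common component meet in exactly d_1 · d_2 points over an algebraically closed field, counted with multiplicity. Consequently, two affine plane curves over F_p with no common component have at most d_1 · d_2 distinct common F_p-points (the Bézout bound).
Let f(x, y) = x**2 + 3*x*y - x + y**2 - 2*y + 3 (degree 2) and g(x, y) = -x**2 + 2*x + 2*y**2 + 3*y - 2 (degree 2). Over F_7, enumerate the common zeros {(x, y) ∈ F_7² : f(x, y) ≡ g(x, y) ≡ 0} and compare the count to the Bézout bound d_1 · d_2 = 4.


Common zeros: ∅; count = 0; Bézout bound = 4.

deg(f) = 2, deg(g) = 2, so Bézout bound = 4.
Scan x ∈ F_7. For each x, list the y ∈ F_7 with f(x, y) ≡ 0 and those with g(x, y) ≡ 0 (mod 7); the common zeros in that column are the intersection.
  x = 0: f ≡ 0 at y ∈ ∅; g ≡ 0 at y ∈ {4, 5}; common: ∅.
  x = 1: f ≡ 0 at y ∈ ∅; g ≡ 0 at y ∈ ∅; common: ∅.
  x = 2: f ≡ 0 at y ∈ ∅; g ≡ 0 at y ∈ {4, 5}; common: ∅.
  x = 3: f ≡ 0 at y ∈ ∅; g ≡ 0 at y ∈ {1}; common: ∅.
  x = 4: f ≡ 0 at y ∈ ∅; g ≡ 0 at y ∈ ∅; common: ∅.
  x = 5: f ≡ 0 at y ∈ {4}; g ≡ 0 at y ∈ ∅; common: ∅.
  x = 6: f ≡ 0 at y ∈ ∅; g ≡ 0 at y ∈ {1}; common: ∅.
Collecting: common zeros = ∅, so the count is 0.
Comparison with the Bézout bound: 0 ≤ 4 = deg(f)·deg(g), as expected for curves with no common component (the affine F_7-count falls short of the bound because intersections may lie at infinity, over extension fields, or carry multiplicity).


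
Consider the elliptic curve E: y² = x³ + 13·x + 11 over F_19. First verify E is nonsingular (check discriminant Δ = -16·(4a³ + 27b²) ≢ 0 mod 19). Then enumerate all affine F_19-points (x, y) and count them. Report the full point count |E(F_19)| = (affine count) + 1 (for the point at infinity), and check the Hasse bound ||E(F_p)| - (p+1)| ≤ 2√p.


Affine points = {(0, 7), (0, 12), (1, 5), (1, 14), (2, 8), (2, 11), (3, 1), (3, 18), (5, 7), (5, 12), (6, 1), (6, 18), (8, 0), (10, 1), (10, 18), (14, 7), (14, 12), (15, 3), (15, 16), (18, 4), (18, 15)}; affine count = 21; |E(F_19)| = 22.

Discriminant check: Δ ∝ 4a³ + 27b² = 4·13³ + 27·11² = 4·2197 + 27·121 ≡ 9 (mod 19). Nonzero ⇒ E is nonsingular.
For each x ∈ F_19, compute rhs = x³ + 13·x + 11 mod 19, then count y ∈ F_19 with y² ≡ rhs.
  x = 0: rhs = 11, matching y values: 7, 12 (2 points).
  x = 1: rhs = 6, matching y values: 5, 14 (2 points).
  x = 2: rhs = 7, matching y values: 8, 11 (2 points).
  x = 3: rhs = 1, matching y values: 1, 18 (2 points).
  x = 4: rhs = 13, matching y values: none (0 points).
  x = 5: rhs = 11, matching y values: 7, 12 (2 points).
  x = 6: rhs = 1, matching y values: 1, 18 (2 points).
  x = 7: rhs = 8, matching y values: none (0 points).
  x = 8: rhs = 0, matching y values: 0 (1 points).
  x = 9: rhs = 2, matching y values: none (0 points).
  x = 10: rhs = 1, matching y values: 1, 18 (2 points).
  x = 11: rhs = 3, matching y values: none (0 points).
  x = 12: rhs = 14, matching y values: none (0 points).
  x = 13: rhs = 2, matching y values: none (0 points).
  x = 14: rhs = 11, matching y values: 7, 12 (2 points).
  x = 15: rhs = 9, matching y values: 3, 16 (2 points).
  x = 16: rhs = 2, matching y values: none (0 points).
  x = 17: rhs = 15, matching y values: none (0 points).
  x = 18: rhs = 16, matching y values: 4, 15 (2 points).
Total affine count: 21.
Full point count |E(F_19)| = 21 + 1 = 22.
Hasse bound: |22 − (19+1)| = |2| = 2 ≤ 2√19 ≈ 8.7178 ✓.


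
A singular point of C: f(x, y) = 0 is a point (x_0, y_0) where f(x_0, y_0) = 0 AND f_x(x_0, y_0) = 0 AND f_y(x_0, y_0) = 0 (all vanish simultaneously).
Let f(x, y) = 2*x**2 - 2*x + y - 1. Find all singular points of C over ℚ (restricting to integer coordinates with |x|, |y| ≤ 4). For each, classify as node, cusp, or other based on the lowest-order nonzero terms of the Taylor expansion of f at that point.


No singular points in the scanned grid; C is smooth there.

Compute partial derivatives:
  f_x = 4*x - 2.
  f_y = 1.
f_y = 1 is a nonzero constant, so f_y never vanishes: no point (x, y) can satisfy f = f_x = f_y = 0. In particular no (x, y) ∈ {−4, ..., 4}² is singular; the curve is smooth.


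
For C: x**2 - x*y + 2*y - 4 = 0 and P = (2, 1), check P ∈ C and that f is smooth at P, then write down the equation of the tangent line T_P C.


Tangent line at P: 3*x - 6 = 0.

Step 1: f(2, 1) = 0, so P lies on C.
Step 2: partial derivatives
  f_x(x, y) = 2*x - y, f_y(x, y) = 2 - x.
  f_x(P) = 3, f_y(P) = 0 (gradient nonzero, so P is smooth).
Step 3: tangent line at P: 3·(x − 2) + 0·(y − 1) = 0.
Expanding: 3*x - 6 = 0.


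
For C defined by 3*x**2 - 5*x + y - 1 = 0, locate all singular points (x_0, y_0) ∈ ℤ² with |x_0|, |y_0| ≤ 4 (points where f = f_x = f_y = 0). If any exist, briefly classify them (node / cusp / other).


No singular points in the scanned grid; C is smooth there.

Compute partial derivatives:
  f_x = 6*x - 5.
  f_y = 1.
f_y = 1 is a nonzero constant, so f_y never vanishes: no point (x, y) can satisfy f = f_x = f_y = 0. In particular no (x, y) ∈ {−4, ..., 4}² is singular; the curve is smooth.


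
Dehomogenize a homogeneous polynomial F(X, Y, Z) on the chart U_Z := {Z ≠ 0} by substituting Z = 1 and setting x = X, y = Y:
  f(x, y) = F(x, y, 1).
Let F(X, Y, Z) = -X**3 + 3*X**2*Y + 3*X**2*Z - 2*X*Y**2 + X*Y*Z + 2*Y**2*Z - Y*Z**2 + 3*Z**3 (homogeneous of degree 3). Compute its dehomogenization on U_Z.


f(x, y) = -x**3 + 3*x**2*y + 3*x**2 - 2*x*y**2 + x*y + 2*y**2 - y + 3

On U_Z we set Z = 1. Each monomial c·X^i·Y^j·Z^k in F becomes c·x^i·y^j·1^k = c·x^i·y^j.
Substituting Z = 1: F(X, Y, 1) = -x**3 + 3*x**2*y + 3*x**2 - 2*x*y**2 + x*y + 2*y**2 - y + 3.
Note: deg(f) ≤ deg(F) = 3; strict inequality happens when F is divisible by Z (lost terms).


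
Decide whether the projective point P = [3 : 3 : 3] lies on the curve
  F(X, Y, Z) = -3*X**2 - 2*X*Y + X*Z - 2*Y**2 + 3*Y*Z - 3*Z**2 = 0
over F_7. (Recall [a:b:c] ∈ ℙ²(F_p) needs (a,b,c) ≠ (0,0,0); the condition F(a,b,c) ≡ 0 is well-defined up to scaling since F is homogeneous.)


F(3,3,3) ≡ 2 (mod 7); P is NOT on the curve.

Evaluate F(3, 3, 3) term-by-term (mod 7).
  -3*X**2 ↦ -3·9·1·1 = -27
  -2*X*Y ↦ -2·3·3·1 = -18
  X*Z ↦ 1·3·1·3 = 9
  -2*Y**2 ↦ -2·1·9·1 = -18
  3*Y*Z ↦ 3·1·3·3 = 27
  -3*Z**2 ↦ -3·1·1·9 = -27
Sum: F(3, 3, 3) = (-27) + (-18) + (9) + (-18) + (27) + (-27) = -54.
Reducing mod 7: -54 ≡ 2 (mod 7).
Since F(a, b, c) ≡ 2 ≠ 0 (mod 7), P does NOT lie on the curve.


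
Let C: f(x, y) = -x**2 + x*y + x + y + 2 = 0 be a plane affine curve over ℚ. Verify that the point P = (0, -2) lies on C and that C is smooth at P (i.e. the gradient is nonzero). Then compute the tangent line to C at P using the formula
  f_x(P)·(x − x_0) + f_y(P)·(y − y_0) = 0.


Tangent line at P: -x + y + 2 = 0.

Step 1: f(0, -2) = 0, so P lies on C.
Step 2: partial derivatives
  f_x(x, y) = -2*x + y + 1, f_y(x, y) = x + 1.
  f_x(P) = -1, f_y(P) = 1 (gradient nonzero, so P is smooth).
Step 3: tangent line at P: -1·(x − 0) + 1·(y − -2) = 0.
Expanding: -x + y + 2 = 0.


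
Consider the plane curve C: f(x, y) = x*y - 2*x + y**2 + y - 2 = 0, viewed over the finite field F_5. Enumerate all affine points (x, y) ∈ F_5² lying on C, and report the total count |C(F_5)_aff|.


Affine F_5-points: {(0, 1), (0, 3), (1, 4), (4, 0)}; count = 4.

For each of the 25 pairs (x, y) ∈ F_5², evaluate f(x, y) mod 5. Record the zeros.
  x = 0: [0↦3, 1↦0, 2↦4, 3↦0, 4↦3]  zeros at y ∈ {1, 3}
  x = 1: [0↦1, 1↦4, 2↦4, 3↦1, 4↦0]  zeros at y ∈ {4}
  x = 2: [0↦4, 1↦3, 2↦4, 3↦2, 4↦2]  zeros at y ∈ ∅
  x = 3: [0↦2, 1↦2, 2↦4, 3↦3, 4↦4]  zeros at y ∈ ∅
  x = 4: [0↦0, 1↦1, 2↦4, 3↦4, 4↦1]  zeros at y ∈ {0}
Collecting zeros: affine points = {(0, 1), (0, 3), (1, 4), (4, 0)}.
Total count |C(F_5)_aff| = 4.


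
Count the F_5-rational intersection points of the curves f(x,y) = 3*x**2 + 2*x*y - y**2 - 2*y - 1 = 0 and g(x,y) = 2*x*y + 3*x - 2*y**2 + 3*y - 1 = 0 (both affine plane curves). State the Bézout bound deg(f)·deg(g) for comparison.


Common zeros: {(4, 2)}; count = 1; Bézout bound = 4.

deg(f) = 2, deg(g) = 2, so Bézout bound = 4.
Scan x ∈ F_5. For each x, list the y ∈ F_5 with f(x, y) ≡ 0 and those with g(x, y) ≡ 0 (mod 5); the common zeros in that column are the intersection.
  x = 0: f ≡ 0 at y ∈ {4}; g ≡ 0 at y ∈ {1, 3}; common: ∅.
  x = 1: f ≡ 0 at y ∈ ∅; g ≡ 0 at y ∈ {1, 4}; common: ∅.
  x = 2: f ≡ 0 at y ∈ ∅; g ≡ 0 at y ∈ {0, 1}; common: ∅.
  x = 3: f ≡ 0 at y ∈ {2}; g ≡ 0 at y ∈ {1}; common: ∅.
  x = 4: f ≡ 0 at y ∈ {2, 4}; g ≡ 0 at y ∈ {1, 2}; common: {2}.
Collecting: common zeros = {(4, 2)}, so the count is 1.
Comparison with the Bézout bound: 1 ≤ 4 = deg(f)·deg(g), as expected for curves with no common component (the affine F_5-count falls short of the bound because intersections may lie at infinity, over extension fields, or carry multiplicity).


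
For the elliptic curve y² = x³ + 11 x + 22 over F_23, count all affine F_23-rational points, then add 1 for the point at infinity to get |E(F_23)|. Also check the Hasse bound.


Affine points = {(2, 11), (2, 12), (3, 6), (3, 17), (5, 8), (5, 15), (8, 1), (8, 22), (11, 5), (11, 18), (13, 4), (13, 19), (16, 4), (16, 19), (17, 4), (17, 19), (18, 7), (18, 16), (19, 11), (19, 12), (20, 10), (20, 13)}; affine count = 22; |E(F_23)| = 23.

Discriminant check: Δ ∝ 4a³ + 27b² = 4·11³ + 27·22² = 4·1331 + 27·484 ≡ 15 (mod 23). Nonzero ⇒ E is nonsingular.
For each x ∈ F_23, compute rhs = x³ + 11·x + 22 mod 23, then count y ∈ F_23 with y² ≡ rhs.
  x = 0: rhs = 22, matching y values: none (0 points).
  x = 1: rhs = 11, matching y values: none (0 points).
  x = 2: rhs = 6, matching y values: 11, 12 (2 points).
  x = 3: rhs = 13, matching y values: 6, 17 (2 points).
  x = 4: rhs = 15, matching y values: none (0 points).
  x = 5: rhs = 18, matching y values: 8, 15 (2 points).
  x = 6: rhs = 5, matching y values: none (0 points).
  x = 7: rhs = 5, matching y values: none (0 points).
  x = 8: rhs = 1, matching y values: 1, 22 (2 points).
  x = 9: rhs = 22, matching y values: none (0 points).
  x = 10: rhs = 5, matching y values: none (0 points).
  x = 11: rhs = 2, matching y values: 5, 18 (2 points).
  x = 12: rhs = 19, matching y values: none (0 points).
  x = 13: rhs = 16, matching y values: 4, 19 (2 points).
  x = 14: rhs = 22, matching y values: none (0 points).
  x = 15: rhs = 20, matching y values: none (0 points).
  x = 16: rhs = 16, matching y values: 4, 19 (2 points).
  x = 17: rhs = 16, matching y values: 4, 19 (2 points).
  x = 18: rhs = 3, matching y values: 7, 16 (2 points).
  x = 19: rhs = 6, matching y values: 11, 12 (2 points).
  x = 20: rhs = 8, matching y values: 10, 13 (2 points).
  x = 21: rhs = 15, matching y values: none (0 points).
  x = 22: rhs = 10, matching y values: none (0 points).
Total affine count: 22.
Full point count |E(F_23)| = 22 + 1 = 23.
Hasse bound: |23 − (23+1)| = |-1| = 1 ≤ 2√23 ≈ 9.5917 ✓.


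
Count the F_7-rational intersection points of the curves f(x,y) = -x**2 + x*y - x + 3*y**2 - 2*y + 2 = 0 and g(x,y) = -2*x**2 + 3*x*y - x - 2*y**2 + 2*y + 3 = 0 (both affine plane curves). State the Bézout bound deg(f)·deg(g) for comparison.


Common zeros: {(0, 4), (1, 0)}; count = 2; Bézout bound = 4.

deg(f) = 2, deg(g) = 2, so Bézout bound = 4.
Scan x ∈ F_7. For each x, list the y ∈ F_7 with f(x, y) ≡ 0 and those with g(x, y) ≡ 0 (mod 7); the common zeros in that column are the intersection.
  x = 0: f ≡ 0 at y ∈ {4, 6}; g ≡ 0 at y ∈ {4}; common: {4}.
  x = 1: f ≡ 0 at y ∈ {0, 5}; g ≡ 0 at y ∈ {0, 6}; common: {0}.
  x = 2: f ≡ 0 at y ∈ ∅; g ≡ 0 at y ∈ {0, 4}; common: ∅.
  x = 3: f ≡ 0 at y ∈ {4, 5}; g ≡ 0 at y ∈ ∅; common: ∅.
  x = 4: f ≡ 0 at y ∈ ∅; g ≡ 0 at y ∈ {1, 6}; common: ∅.
  x = 5: f ≡ 0 at y ∈ {0, 6}; g ≡ 0 at y ∈ ∅; common: ∅.
  x = 6: f ≡ 0 at y ∈ ∅; g ≡ 0 at y ∈ ∅; common: ∅.
Collecting: common zeros = {(0, 4), (1, 0)}, so the count is 2.
Comparison with the Bézout bound: 2 ≤ 4 = deg(f)·deg(g), as expected for curves with no common component (the affine F_7-count falls short of the bound because intersections may lie at infinity, over extension fields, or carry multiplicity).


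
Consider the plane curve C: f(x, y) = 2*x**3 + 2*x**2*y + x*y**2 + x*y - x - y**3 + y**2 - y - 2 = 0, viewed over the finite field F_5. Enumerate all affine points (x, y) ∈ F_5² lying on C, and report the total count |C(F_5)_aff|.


Affine F_5-points: {(1, 4), (4, 3)}; count = 2.

For each of the 25 pairs (x, y) ∈ F_5², evaluate f(x, y) mod 5. Record the zeros.
  x = 0: [0↦3, 1↦2, 2↦2, 3↦2, 4↦1]  zeros at y ∈ ∅
  x = 1: [0↦4, 1↦2, 2↦3, 3↦1, 4↦0]  zeros at y ∈ {4}
  x = 2: [0↦2, 1↦3, 2↦4, 3↦4, 4↦2]  zeros at y ∈ ∅
  x = 3: [0↦4, 1↦2, 2↦2, 3↦3, 4↦4]  zeros at y ∈ ∅
  x = 4: [0↦2, 1↦1, 2↦4, 3↦0, 4↦3]  zeros at y ∈ {3}
Collecting zeros: affine points = {(1, 4), (4, 3)}.
Total count |C(F_5)_aff| = 2.


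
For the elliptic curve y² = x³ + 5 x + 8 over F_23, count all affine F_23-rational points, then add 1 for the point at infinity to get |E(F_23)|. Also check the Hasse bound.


Affine points = {(0, 10), (0, 13), (2, 7), (2, 16), (3, 2), (3, 21), (4, 0), (6, 1), (6, 22), (7, 8), (7, 15), (8, 10), (8, 13), (9, 0), (10, 0), (12, 5), (12, 18), (13, 4), (13, 19), (14, 4), (14, 19), (15, 10), (15, 13), (19, 4), (19, 19), (20, 9), (20, 14), (21, 6), (21, 17), (22, 5), (22, 18)}; affine count = 31; |E(F_23)| = 32.

Discriminant check: Δ ∝ 4a³ + 27b² = 4·5³ + 27·8² = 4·125 + 27·64 ≡ 20 (mod 23). Nonzero ⇒ E is nonsingular.
For each x ∈ F_23, compute rhs = x³ + 5·x + 8 mod 23, then count y ∈ F_23 with y² ≡ rhs.
  x = 0: rhs = 8, matching y values: 10, 13 (2 points).
  x = 1: rhs = 14, matching y values: none (0 points).
  x = 2: rhs = 3, matching y values: 7, 16 (2 points).
  x = 3: rhs = 4, matching y values: 2, 21 (2 points).
  x = 4: rhs = 0, matching y values: 0 (1 points).
  x = 5: rhs = 20, matching y values: none (0 points).
  x = 6: rhs = 1, matching y values: 1, 22 (2 points).
  x = 7: rhs = 18, matching y values: 8, 15 (2 points).
  x = 8: rhs = 8, matching y values: 10, 13 (2 points).
  x = 9: rhs = 0, matching y values: 0 (1 points).
  x = 10: rhs = 0, matching y values: 0 (1 points).
  x = 11: rhs = 14, matching y values: none (0 points).
  x = 12: rhs = 2, matching y values: 5, 18 (2 points).
  x = 13: rhs = 16, matching y values: 4, 19 (2 points).
  x = 14: rhs = 16, matching y values: 4, 19 (2 points).
  x = 15: rhs = 8, matching y values: 10, 13 (2 points).
  x = 16: rhs = 21, matching y values: none (0 points).
  x = 17: rhs = 15, matching y values: none (0 points).
  x = 18: rhs = 19, matching y values: none (0 points).
  x = 19: rhs = 16, matching y values: 4, 19 (2 points).
  x = 20: rhs = 12, matching y values: 9, 14 (2 points).
  x = 21: rhs = 13, matching y values: 6, 17 (2 points).
  x = 22: rhs = 2, matching y values: 5, 18 (2 points).
Total affine count: 31.
Full point count |E(F_23)| = 31 + 1 = 32.
Hasse bound: |32 − (23+1)| = |8| = 8 ≤ 2√23 ≈ 9.5917 ✓.


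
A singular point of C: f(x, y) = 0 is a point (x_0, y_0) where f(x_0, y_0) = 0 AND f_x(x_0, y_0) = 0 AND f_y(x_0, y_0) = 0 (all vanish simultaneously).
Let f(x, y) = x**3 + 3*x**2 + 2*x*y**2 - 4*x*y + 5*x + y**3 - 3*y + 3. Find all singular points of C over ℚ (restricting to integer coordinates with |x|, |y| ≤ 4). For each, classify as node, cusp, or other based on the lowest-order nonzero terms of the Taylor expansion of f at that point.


Singular points: {(-1, 1)}; classification: cusp.

Compute partial derivatives:
  f_x = 3*x**2 + 6*x + 2*y**2 - 4*y + 5.
  f_y = 4*x*y - 4*x + 3*y**2 - 3.
Scan x_0 ∈ {−4, ..., 4}. For each x_0, f_y(x_0, y) is a polynomial in y; find its integer roots y ∈ {−4, ..., 4}, then test f_x and f at those candidates.
  x = -4: f_y(-4, y) = 3*y**2 - 16*y + 13; vanishes at y ∈ {1}. (-4, 1): f_x = 27 ≠ 0.
  x = -3: f_y(-3, y) = 3*y**2 - 12*y + 9; vanishes at y ∈ {1, 3}. (-3, 1): f_x = 12 ≠ 0; (-3, 3): f_x = 20 ≠ 0.
  x = -2: f_y(-2, y) = 3*y**2 - 8*y + 5; vanishes at y ∈ {1}. (-2, 1): f_x = 3 ≠ 0.
  x = -1: f_y(-1, y) = 3*y**2 - 4*y + 1; vanishes at y ∈ {1}. (-1, 1): f_x = 0, f = 0 — SINGULAR.
  x = 0: f_y(0, y) = 3*y**2 - 3; vanishes at y ∈ {-1, 1}. (0, -1): f_x = 11 ≠ 0; (0, 1): f_x = 3 ≠ 0.
  x = 1: f_y(1, y) = 3*y**2 + 4*y - 7; vanishes at y ∈ {1}. (1, 1): f_x = 12 ≠ 0.
  x = 2: f_y(2, y) = 3*y**2 + 8*y - 11; vanishes at y ∈ {1}. (2, 1): f_x = 27 ≠ 0.
  x = 3: f_y(3, y) = 3*y**2 + 12*y - 15; vanishes at y ∈ {1}. (3, 1): f_x = 48 ≠ 0.
  x = 4: f_y(4, y) = 3*y**2 + 16*y - 19; vanishes at y ∈ {1}. (4, 1): f_x = 75 ≠ 0.
Only singular point on the grid: (-1, 1).
Classify: substitute x = -1 + u, y = 1 + v and expand: f = u**3 + 2*u*v**2 + v**3 + v**2.
No constant or linear terms (consistent with a singular point). Quadratic part: v**2. Cubic part: u**3 + 2*u*v**2 + v**3.
The quadratic part v**2 is a perfect square, so there is a single (double) tangent line v = 0, i.e. y = 1. Restricting the cubic part to that line (v = 0) leaves u**3 ≠ 0, so f is not divisible by v and the branch is v² ≈ -u**3 to lowest order — this is a cusp.
Classification: cusp.


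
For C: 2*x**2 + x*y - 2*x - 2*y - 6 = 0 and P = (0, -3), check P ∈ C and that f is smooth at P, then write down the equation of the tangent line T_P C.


Tangent line at P: -5*x - 2*y - 6 = 0.

Step 1: f(0, -3) = 0, so P lies on C.
Step 2: partial derivatives
  f_x(x, y) = 4*x + y - 2, f_y(x, y) = x - 2.
  f_x(P) = -5, f_y(P) = -2 (gradient nonzero, so P is smooth).
Step 3: tangent line at P: -5·(x − 0) + -2·(y − -3) = 0.
Expanding: -5*x - 2*y - 6 = 0.


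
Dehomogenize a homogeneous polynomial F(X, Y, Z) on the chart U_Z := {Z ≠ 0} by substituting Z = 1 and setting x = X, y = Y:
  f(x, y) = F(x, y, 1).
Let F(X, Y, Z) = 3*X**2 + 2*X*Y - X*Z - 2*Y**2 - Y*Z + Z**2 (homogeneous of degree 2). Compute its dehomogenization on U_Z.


f(x, y) = 3*x**2 + 2*x*y - x - 2*y**2 - y + 1

On U_Z we set Z = 1. Each monomial c·X^i·Y^j·Z^k in F becomes c·x^i·y^j·1^k = c·x^i·y^j.
Substituting Z = 1: F(X, Y, 1) = 3*x**2 + 2*x*y - x - 2*y**2 - y + 1.
Note: deg(f) ≤ deg(F) = 2; strict inequality happens when F is divisible by Z (lost terms).


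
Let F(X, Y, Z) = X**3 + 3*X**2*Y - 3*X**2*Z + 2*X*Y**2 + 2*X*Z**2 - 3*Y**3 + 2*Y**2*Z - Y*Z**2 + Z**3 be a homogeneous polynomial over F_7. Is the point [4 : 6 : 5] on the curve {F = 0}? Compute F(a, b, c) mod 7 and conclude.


F(4,6,5) ≡ 0 (mod 7); P is on the curve.

Evaluate F(4, 6, 5) term-by-term (mod 7).
  X**3 ↦ 1·64·1·1 = 64
  3*X**2*Y ↦ 3·16·6·1 = 288
  -3*X**2*Z ↦ -3·16·1·5 = -240
  2*X*Y**2 ↦ 2·4·36·1 = 288
  2*X*Z**2 ↦ 2·4·1·25 = 200
  -3*Y**3 ↦ -3·1·216·1 = -648
  2*Y**2*Z ↦ 2·1·36·5 = 360
  -Y*Z**2 ↦ -1·1·6·25 = -150
  Z**3 ↦ 1·1·1·125 = 125
Sum: F(4, 6, 5) = (64) + (288) + (-240) + (288) + (200) + (-648) + (360) + (-150) + (125) = 287.
Reducing mod 7: 287 ≡ 0 (mod 7).
Since F(a, b, c) ≡ 0 (mod 7), P lies on the curve.


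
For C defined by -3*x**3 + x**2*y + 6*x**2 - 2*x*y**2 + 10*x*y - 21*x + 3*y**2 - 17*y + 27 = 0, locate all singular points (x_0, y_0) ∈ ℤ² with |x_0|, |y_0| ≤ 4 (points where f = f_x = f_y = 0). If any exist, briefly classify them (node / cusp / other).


Singular points: {(1, 3)}; classification: cusp.

Compute partial derivatives:
  f_x = -9*x**2 + 2*x*y + 12*x - 2*y**2 + 10*y - 21.
  f_y = x**2 - 4*x*y + 10*x + 6*y - 17.
Scan x_0 ∈ {−4, ..., 4}. For each x_0, f_y(x_0, y) is a polynomial in y; find its integer roots y ∈ {−4, ..., 4}, then test f_x and f at those candidates.
  x = -4: f_y(-4, y) = 22*y - 41; no integer root y with |y| ≤ 4.
  x = -3: f_y(-3, y) = 18*y - 38; no integer root y with |y| ≤ 4.
  x = -2: f_y(-2, y) = 14*y - 33; no integer root y with |y| ≤ 4.
  x = -1: f_y(-1, y) = 10*y - 26; no integer root y with |y| ≤ 4.
  x = 0: f_y(0, y) = 6*y - 17; no integer root y with |y| ≤ 4.
  x = 1: f_y(1, y) = 2*y - 6; vanishes at y ∈ {3}. (1, 3): f_x = 0, f = 0 — SINGULAR.
  x = 2: f_y(2, y) = 7 - 2*y; no integer root y with |y| ≤ 4.
  x = 3: f_y(3, y) = 22 - 6*y; no integer root y with |y| ≤ 4.
  x = 4: f_y(4, y) = 39 - 10*y; no integer root y with |y| ≤ 4.
Only singular point on the grid: (1, 3).
Classify: substitute x = 1 + u, y = 3 + v and expand: f = -3*u**3 + u**2*v - 2*u*v**2 + v**2.
No constant or linear terms (consistent with a singular point). Quadratic part: v**2. Cubic part: -3*u**3 + u**2*v - 2*u*v**2.
The quadratic part v**2 is a perfect square, so there is a single (double) tangent line v = 0, i.e. y = 3. Restricting the cubic part to that line (v = 0) leaves -3*u**3 ≠ 0, so f is not divisible by v and the branch is v² ≈ 3*u**3 to lowest order — this is a cusp.
Classification: cusp.


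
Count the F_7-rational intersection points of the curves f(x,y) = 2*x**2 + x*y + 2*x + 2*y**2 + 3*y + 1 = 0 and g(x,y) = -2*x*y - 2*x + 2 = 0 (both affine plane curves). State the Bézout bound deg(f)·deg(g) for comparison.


Common zeros: ∅; count = 0; Bézout bound = 4.

deg(f) = 2, deg(g) = 2, so Bézout bound = 4.
Scan x ∈ F_7. For each x, list the y ∈ F_7 with f(x, y) ≡ 0 and those with g(x, y) ≡ 0 (mod 7); the common zeros in that column are the intersection.
  x = 0: f ≡ 0 at y ∈ {3, 6}; g ≡ 0 at y ∈ ∅; common: ∅.
  x = 1: f ≡ 0 at y ∈ {2, 3}; g ≡ 0 at y ∈ {0}; common: ∅.
  x = 2: f ≡ 0 at y ∈ ∅; g ≡ 0 at y ∈ {3}; common: ∅.
  x = 3: f ≡ 0 at y ∈ {5, 6}; g ≡ 0 at y ∈ {4}; common: ∅.
  x = 4: f ≡ 0 at y ∈ {2, 5}; g ≡ 0 at y ∈ {1}; common: ∅.
  x = 5: f ≡ 0 at y ∈ ∅; g ≡ 0 at y ∈ {2}; common: ∅.
  x = 6: f ≡ 0 at y ∈ ∅; g ≡ 0 at y ∈ {5}; common: ∅.
Collecting: common zeros = ∅, so the count is 0.
Comparison with the Bézout bound: 0 ≤ 4 = deg(f)·deg(g), as expected for curves with no common component (the affine F_7-count falls short of the bound because intersections may lie at infinity, over extension fields, or carry multiplicity).


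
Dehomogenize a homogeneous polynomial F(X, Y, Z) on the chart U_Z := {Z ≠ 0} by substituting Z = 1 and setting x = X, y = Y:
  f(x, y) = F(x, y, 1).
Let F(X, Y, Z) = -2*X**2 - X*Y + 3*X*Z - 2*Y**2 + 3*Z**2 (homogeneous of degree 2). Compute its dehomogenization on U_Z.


f(x, y) = -2*x**2 - x*y + 3*x - 2*y**2 + 3

On U_Z we set Z = 1. Each monomial c·X^i·Y^j·Z^k in F becomes c·x^i·y^j·1^k = c·x^i·y^j.
Substituting Z = 1: F(X, Y, 1) = -2*x**2 - x*y + 3*x - 2*y**2 + 3.
Note: deg(f) ≤ deg(F) = 2; strict inequality happens when F is divisible by Z (lost terms).


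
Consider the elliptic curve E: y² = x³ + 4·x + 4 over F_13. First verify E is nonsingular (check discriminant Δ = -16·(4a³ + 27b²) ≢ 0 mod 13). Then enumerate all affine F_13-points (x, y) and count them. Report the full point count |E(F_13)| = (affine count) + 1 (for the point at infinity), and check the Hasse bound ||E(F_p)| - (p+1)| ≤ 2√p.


Affine points = {(0, 2), (0, 11), (1, 3), (1, 10), (3, 2), (3, 11), (6, 6), (6, 7), (10, 2), (10, 11), (11, 1), (11, 12), (12, 5), (12, 8)}; affine count = 14; |E(F_13)| = 15.

Discriminant check: Δ ∝ 4a³ + 27b² = 4·4³ + 27·4² = 4·64 + 27·16 ≡ 12 (mod 13). Nonzero ⇒ E is nonsingular.
For each x ∈ F_13, compute rhs = x³ + 4·x + 4 mod 13, then count y ∈ F_13 with y² ≡ rhs.
  x = 0: rhs = 4, matching y values: 2, 11 (2 points).
  x = 1: rhs = 9, matching y values: 3, 10 (2 points).
  x = 2: rhs = 7, matching y values: none (0 points).
  x = 3: rhs = 4, matching y values: 2, 11 (2 points).
  x = 4: rhs = 6, matching y values: none (0 points).
  x = 5: rhs = 6, matching y values: none (0 points).
  x = 6: rhs = 10, matching y values: 6, 7 (2 points).
  x = 7: rhs = 11, matching y values: none (0 points).
  x = 8: rhs = 2, matching y values: none (0 points).
  x = 9: rhs = 2, matching y values: none (0 points).
  x = 10: rhs = 4, matching y values: 2, 11 (2 points).
  x = 11: rhs = 1, matching y values: 1, 12 (2 points).
  x = 12: rhs = 12, matching y values: 5, 8 (2 points).
Total affine count: 14.
Full point count |E(F_13)| = 14 + 1 = 15.
Hasse bound: |15 − (13+1)| = |1| = 1 ≤ 2√13 ≈ 7.2111 ✓.


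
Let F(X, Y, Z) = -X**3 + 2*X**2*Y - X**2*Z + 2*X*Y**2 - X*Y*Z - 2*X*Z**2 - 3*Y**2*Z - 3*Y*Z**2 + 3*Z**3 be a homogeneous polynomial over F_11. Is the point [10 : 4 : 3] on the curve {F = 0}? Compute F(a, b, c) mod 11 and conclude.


F(10,4,3) ≡ 9 (mod 11); P is NOT on the curve.

Evaluate F(10, 4, 3) term-by-term (mod 11).
  -X**3 ↦ -1·1000·1·1 = -1000
  2*X**2*Y ↦ 2·100·4·1 = 800
  -X**2*Z ↦ -1·100·1·3 = -300
  2*X*Y**2 ↦ 2·10·16·1 = 320
  -X*Y*Z ↦ -1·10·4·3 = -120
  -2*X*Z**2 ↦ -2·10·1·9 = -180
  -3*Y**2*Z ↦ -3·1·16·3 = -144
  -3*Y*Z**2 ↦ -3·1·4·9 = -108
  3*Z**3 ↦ 3·1·1·27 = 81
Sum: F(10, 4, 3) = (-1000) + (800) + (-300) + (320) + (-120) + (-180) + (-144) + (-108) + (81) = -651.
Reducing mod 11: -651 ≡ 9 (mod 11).
Since F(a, b, c) ≡ 9 ≠ 0 (mod 11), P does NOT lie on the curve.


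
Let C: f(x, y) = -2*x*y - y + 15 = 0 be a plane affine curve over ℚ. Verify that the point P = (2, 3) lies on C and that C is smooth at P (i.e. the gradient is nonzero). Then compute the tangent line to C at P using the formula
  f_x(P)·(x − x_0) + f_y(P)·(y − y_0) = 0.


Tangent line at P: -6*x - 5*y + 27 = 0.

Step 1: f(2, 3) = 0, so P lies on C.
Step 2: partial derivatives
  f_x(x, y) = -2*y, f_y(x, y) = -2*x - 1.
  f_x(P) = -6, f_y(P) = -5 (gradient nonzero, so P is smooth).
Step 3: tangent line at P: -6·(x − 2) + -5·(y − 3) = 0.
Expanding: -6*x - 5*y + 27 = 0.


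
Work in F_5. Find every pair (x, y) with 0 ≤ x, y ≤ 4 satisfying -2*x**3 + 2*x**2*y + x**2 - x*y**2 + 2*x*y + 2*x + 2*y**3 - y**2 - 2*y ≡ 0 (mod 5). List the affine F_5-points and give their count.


Affine F_5-points: {(0, 0), (1, 4), (3, 2), (3, 3)}; count = 4.

For each of the 25 pairs (x, y) ∈ F_5², evaluate f(x, y) mod 5. Record the zeros.
  x = 0: [0↦0, 1↦4, 2↦3, 3↦4, 4↦4]  zeros at y ∈ {0}
  x = 1: [0↦1, 1↦3, 2↦3, 3↦3, 4↦0]  zeros at y ∈ {4}
  x = 2: [0↦2, 1↦1, 2↦1, 3↦4, 4↦2]  zeros at y ∈ ∅
  x = 3: [0↦1, 1↦1, 2↦0, 3↦0, 4↦3]  zeros at y ∈ {2, 3}
  x = 4: [0↦1, 1↦1, 2↦3, 3↦4, 4↦1]  zeros at y ∈ ∅
Collecting zeros: affine points = {(0, 0), (1, 4), (3, 2), (3, 3)}.
Total count |C(F_5)_aff| = 4.


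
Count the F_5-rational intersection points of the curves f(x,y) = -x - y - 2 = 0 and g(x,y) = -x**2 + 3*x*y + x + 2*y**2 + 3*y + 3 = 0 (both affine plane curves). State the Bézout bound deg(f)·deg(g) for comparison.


Common zeros: {(0, 3)}; count = 1; Bézout bound = 2.

deg(f) = 1, deg(g) = 2, so Bézout bound = 2.
Scan x ∈ F_5. For each x, list the y ∈ F_5 with f(x, y) ≡ 0 and those with g(x, y) ≡ 0 (mod 5); the common zeros in that column are the intersection.
  x = 0: f ≡ 0 at y ∈ {3}; g ≡ 0 at y ∈ {3}; common: {3}.
  x = 1: f ≡ 0 at y ∈ {2}; g ≡ 0 at y ∈ ∅; common: ∅.
  x = 2: f ≡ 0 at y ∈ {1}; g ≡ 0 at y ∈ ∅; common: ∅.
  x = 3: f ≡ 0 at y ∈ {0}; g ≡ 0 at y ∈ ∅; common: ∅.
  x = 4: f ≡ 0 at y ∈ {4}; g ≡ 0 at y ∈ ∅; common: ∅.
Collecting: common zeros = {(0, 3)}, so the count is 1.
Comparison with the Bézout bound: 1 ≤ 2 = deg(f)·deg(g), as expected for curves with no common component (the affine F_5-count falls short of the bound because intersections may lie at infinity, over extension fields, or carry multiplicity).


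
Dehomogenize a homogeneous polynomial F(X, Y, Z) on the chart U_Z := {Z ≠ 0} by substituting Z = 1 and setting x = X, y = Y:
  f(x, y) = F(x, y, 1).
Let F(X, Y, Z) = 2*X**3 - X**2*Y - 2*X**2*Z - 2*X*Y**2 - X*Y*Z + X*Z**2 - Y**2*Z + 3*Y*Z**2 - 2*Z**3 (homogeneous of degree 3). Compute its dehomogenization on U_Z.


f(x, y) = 2*x**3 - x**2*y - 2*x**2 - 2*x*y**2 - x*y + x - y**2 + 3*y - 2

On U_Z we set Z = 1. Each monomial c·X^i·Y^j·Z^k in F becomes c·x^i·y^j·1^k = c·x^i·y^j.
Substituting Z = 1: F(X, Y, 1) = 2*x**3 - x**2*y - 2*x**2 - 2*x*y**2 - x*y + x - y**2 + 3*y - 2.
Note: deg(f) ≤ deg(F) = 3; strict inequality happens when F is divisible by Z (lost terms).


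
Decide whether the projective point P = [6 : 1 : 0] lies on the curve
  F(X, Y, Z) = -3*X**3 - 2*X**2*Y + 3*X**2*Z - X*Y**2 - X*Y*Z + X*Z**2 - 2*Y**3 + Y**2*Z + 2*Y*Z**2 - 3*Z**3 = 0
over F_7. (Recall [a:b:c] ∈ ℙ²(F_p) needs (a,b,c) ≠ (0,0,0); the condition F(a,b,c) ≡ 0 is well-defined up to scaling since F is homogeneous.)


F(6,1,0) ≡ 0 (mod 7); P is on the curve.

Evaluate F(6, 1, 0) term-by-term (mod 7).
  -3*X**3 ↦ -3·216·1·1 = -648
  -2*X**2*Y ↦ -2·36·1·1 = -72
  3*X**2*Z ↦ 3·36·1·0 = 0
  -X*Y**2 ↦ -1·6·1·1 = -6
  -X*Y*Z ↦ -1·6·1·0 = 0
  X*Z**2 ↦ 1·6·1·0 = 0
  -2*Y**3 ↦ -2·1·1·1 = -2
  Y**2*Z ↦ 1·1·1·0 = 0
  2*Y*Z**2 ↦ 2·1·1·0 = 0
  -3*Z**3 ↦ -3·1·1·0 = 0
Sum: F(6, 1, 0) = (-648) + (-72) + (0) + (-6) + (0) + (0) + (-2) + (0) + (0) + (0) = -728.
Reducing mod 7: -728 ≡ 0 (mod 7).
Since F(a, b, c) ≡ 0 (mod 7), P lies on the curve.


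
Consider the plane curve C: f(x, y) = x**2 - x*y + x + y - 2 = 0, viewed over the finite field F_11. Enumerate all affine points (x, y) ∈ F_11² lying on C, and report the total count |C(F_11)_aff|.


Affine F_11-points: {(0, 2), (1, 0), (1, 1), (1, 2), (1, 3), (1, 4), (1, 5), (1, 6), (1, 7), (1, 8), (1, 9), (1, 10), (2, 4), (3, 5), (4, 6), (5, 7), (6, 8), (7, 9), (8, 10), (9, 0), (10, 1)}; count = 21.

For each of the 121 pairs (x, y) ∈ F_11², evaluate f(x, y) mod 11. Record the zeros.
  x = 0: [0↦9, 1↦10, 2↦0, 3↦1, 4↦2, 5↦3, 6↦4, 7↦5, 8↦6, 9↦7, 10↦8]  zeros at y ∈ {2}
  x = 1: [0↦0, 1↦0, 2↦0, 3↦0, 4↦0, 5↦0, 6↦0, 7↦0, 8↦0, 9↦0, 10↦0]  zeros at y ∈ {0, 1, 2, 3, 4, 5, 6, 7, 8, 9, 10}
  x = 2: [0↦4, 1↦3, 2↦2, 3↦1, 4↦0, 5↦10, 6↦9, 7↦8, 8↦7, 9↦6, 10↦5]  zeros at y ∈ {4}
  x = 3: [0↦10, 1↦8, 2↦6, 3↦4, 4↦2, 5↦0, 6↦9, 7↦7, 8↦5, 9↦3, 10↦1]  zeros at y ∈ {5}
  x = 4: [0↦7, 1↦4, 2↦1, 3↦9, 4↦6, 5↦3, 6↦0, 7↦8, 8↦5, 9↦2, 10↦10]  zeros at y ∈ {6}
  x = 5: [0↦6, 1↦2, 2↦9, 3↦5, 4↦1, 5↦8, 6↦4, 7↦0, 8↦7, 9↦3, 10↦10]  zeros at y ∈ {7}
  x = 6: [0↦7, 1↦2, 2↦8, 3↦3, 4↦9, 5↦4, 6↦10, 7↦5, 8↦0, 9↦6, 10↦1]  zeros at y ∈ {8}
  x = 7: [0↦10, 1↦4, 2↦9, 3↦3, 4↦8, 5↦2, 6↦7, 7↦1, 8↦6, 9↦0, 10↦5]  zeros at y ∈ {9}
  x = 8: [0↦4, 1↦8, 2↦1, 3↦5, 4↦9, 5↦2, 6↦6, 7↦10, 8↦3, 9↦7, 10↦0]  zeros at y ∈ {10}
  x = 9: [0↦0, 1↦3, 2↦6, 3↦9, 4↦1, 5↦4, 6↦7, 7↦10, 8↦2, 9↦5, 10↦8]  zeros at y ∈ {0}
  x = 10: [0↦9, 1↦0, 2↦2, 3↦4, 4↦6, 5↦8, 6↦10, 7↦1, 8↦3, 9↦5, 10↦7]  zeros at y ∈ {1}
Collecting zeros: affine points = {(0, 2), (1, 0), (1, 1), (1, 2), (1, 3), (1, 4), (1, 5), (1, 6), (1, 7), (1, 8), (1, 9), (1, 10), (2, 4), (3, 5), (4, 6), (5, 7), (6, 8), (7, 9), (8, 10), (9, 0), (10, 1)}.
Total count |C(F_11)_aff| = 21.
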